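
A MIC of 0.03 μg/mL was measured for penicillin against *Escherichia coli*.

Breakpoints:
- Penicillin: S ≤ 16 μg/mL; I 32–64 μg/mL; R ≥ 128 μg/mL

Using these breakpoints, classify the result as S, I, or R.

Penicillin 0.03 μg/mL: ≤ 16 μg/mL → Susceptible

Susceptible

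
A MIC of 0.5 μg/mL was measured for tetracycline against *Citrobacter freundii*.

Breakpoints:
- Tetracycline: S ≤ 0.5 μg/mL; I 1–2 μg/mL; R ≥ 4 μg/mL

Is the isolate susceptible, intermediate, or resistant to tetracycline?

Tetracycline: 0.5 μg/mL is ≤ 0.5 μg/mL → Susceptible

S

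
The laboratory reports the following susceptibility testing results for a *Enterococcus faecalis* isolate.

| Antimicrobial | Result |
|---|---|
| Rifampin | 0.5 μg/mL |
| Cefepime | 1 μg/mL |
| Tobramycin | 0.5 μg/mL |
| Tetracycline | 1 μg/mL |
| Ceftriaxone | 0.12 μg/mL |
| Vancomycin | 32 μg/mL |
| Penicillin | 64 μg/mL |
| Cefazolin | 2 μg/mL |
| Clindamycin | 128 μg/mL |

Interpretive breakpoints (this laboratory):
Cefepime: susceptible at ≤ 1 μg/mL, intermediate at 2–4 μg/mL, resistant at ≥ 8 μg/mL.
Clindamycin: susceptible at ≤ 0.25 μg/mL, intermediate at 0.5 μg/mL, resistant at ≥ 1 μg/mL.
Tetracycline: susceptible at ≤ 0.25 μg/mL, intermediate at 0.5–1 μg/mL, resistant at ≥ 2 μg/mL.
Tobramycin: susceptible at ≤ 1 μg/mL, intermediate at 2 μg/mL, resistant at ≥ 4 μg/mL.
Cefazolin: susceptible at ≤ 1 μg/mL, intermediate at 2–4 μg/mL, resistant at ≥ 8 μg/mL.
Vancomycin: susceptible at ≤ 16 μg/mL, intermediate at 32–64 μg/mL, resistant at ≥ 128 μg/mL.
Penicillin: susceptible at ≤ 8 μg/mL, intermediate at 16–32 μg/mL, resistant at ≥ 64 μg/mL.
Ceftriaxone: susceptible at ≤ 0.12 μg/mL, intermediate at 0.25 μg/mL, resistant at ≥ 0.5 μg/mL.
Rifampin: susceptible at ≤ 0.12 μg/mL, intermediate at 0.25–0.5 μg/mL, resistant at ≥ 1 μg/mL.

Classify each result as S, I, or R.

Rifampin (0.5 μg/mL) in 0.25–0.5 μg/mL — Intermediate
Cefepime: 1 μg/mL is ≤ 1 μg/mL ⇒ S
Tobramycin (0.5 μg/mL) ≤ 1 μg/mL ⇒ S
Tetracycline 1 μg/mL: in 0.5–1 μg/mL — I
Ceftriaxone: 0.12 μg/mL is ≤ 0.12 μg/mL — S
Vancomycin 32 μg/mL: in 32–64 μg/mL — Intermediate
Penicillin 64 μg/mL: ≥ 64 μg/mL — resistant
Cefazolin: 2 μg/mL is in 2–4 μg/mL — Intermediate
Clindamycin 128 μg/mL: ≥ 1 μg/mL — Resistant

I, S, S, I, S, I, R, I, R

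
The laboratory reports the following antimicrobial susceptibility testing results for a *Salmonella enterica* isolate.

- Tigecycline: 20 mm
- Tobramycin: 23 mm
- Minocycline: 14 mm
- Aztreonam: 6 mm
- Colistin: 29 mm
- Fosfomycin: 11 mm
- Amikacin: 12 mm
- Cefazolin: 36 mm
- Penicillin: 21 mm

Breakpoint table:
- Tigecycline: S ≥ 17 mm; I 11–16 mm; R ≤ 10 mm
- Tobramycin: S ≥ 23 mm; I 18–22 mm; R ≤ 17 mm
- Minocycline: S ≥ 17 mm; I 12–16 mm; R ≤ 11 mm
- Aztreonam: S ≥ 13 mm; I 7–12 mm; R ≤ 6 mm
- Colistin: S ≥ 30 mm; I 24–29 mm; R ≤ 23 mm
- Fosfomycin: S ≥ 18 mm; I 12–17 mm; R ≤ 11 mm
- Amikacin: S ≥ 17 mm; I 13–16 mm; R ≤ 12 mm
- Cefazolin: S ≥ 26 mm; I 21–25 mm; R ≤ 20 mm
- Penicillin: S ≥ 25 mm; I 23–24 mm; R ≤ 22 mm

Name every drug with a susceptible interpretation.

Tigecycline: 20 mm is ≥ 17 mm — Susceptible
Tobramycin 23 mm: ≥ 23 mm → S
Minocycline 14 mm: in 12–16 mm ⇒ intermediate
Aztreonam (6 mm) ≤ 6 mm → resistant
Colistin: 29 mm is in 24–29 mm → I
Fosfomycin: 11 mm is ≤ 11 mm — resistant
Amikacin (12 mm) ≤ 12 mm — R
Cefazolin 36 mm: ≥ 26 mm ⇒ S
Penicillin (21 mm) ≤ 22 mm — resistant

tigecycline, tobramycin, cefazolin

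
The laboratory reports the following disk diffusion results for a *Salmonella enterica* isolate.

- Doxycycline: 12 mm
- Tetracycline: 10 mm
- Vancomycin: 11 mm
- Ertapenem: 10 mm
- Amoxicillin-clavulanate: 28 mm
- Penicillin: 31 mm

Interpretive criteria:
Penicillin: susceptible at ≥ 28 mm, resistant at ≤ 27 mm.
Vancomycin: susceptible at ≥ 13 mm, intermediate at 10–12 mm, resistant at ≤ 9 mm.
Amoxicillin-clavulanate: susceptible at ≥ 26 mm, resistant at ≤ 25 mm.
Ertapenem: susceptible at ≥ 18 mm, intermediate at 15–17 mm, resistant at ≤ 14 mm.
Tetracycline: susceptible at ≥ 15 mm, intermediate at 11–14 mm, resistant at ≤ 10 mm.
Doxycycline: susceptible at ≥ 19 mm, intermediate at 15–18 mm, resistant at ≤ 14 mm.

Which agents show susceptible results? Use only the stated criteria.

Doxycycline: 12 mm is ≤ 14 mm → Resistant
Tetracycline (10 mm) ≤ 10 mm ⇒ Resistant
Vancomycin: 11 mm is in 10–12 mm → Intermediate
Ertapenem (10 mm) ≤ 14 mm → Resistant
Amoxicillin-clavulanate: 28 mm is ≥ 26 mm ⇒ Susceptible
Penicillin: 31 mm is ≥ 28 mm — S

amoxicillin-clavulanate, penicillin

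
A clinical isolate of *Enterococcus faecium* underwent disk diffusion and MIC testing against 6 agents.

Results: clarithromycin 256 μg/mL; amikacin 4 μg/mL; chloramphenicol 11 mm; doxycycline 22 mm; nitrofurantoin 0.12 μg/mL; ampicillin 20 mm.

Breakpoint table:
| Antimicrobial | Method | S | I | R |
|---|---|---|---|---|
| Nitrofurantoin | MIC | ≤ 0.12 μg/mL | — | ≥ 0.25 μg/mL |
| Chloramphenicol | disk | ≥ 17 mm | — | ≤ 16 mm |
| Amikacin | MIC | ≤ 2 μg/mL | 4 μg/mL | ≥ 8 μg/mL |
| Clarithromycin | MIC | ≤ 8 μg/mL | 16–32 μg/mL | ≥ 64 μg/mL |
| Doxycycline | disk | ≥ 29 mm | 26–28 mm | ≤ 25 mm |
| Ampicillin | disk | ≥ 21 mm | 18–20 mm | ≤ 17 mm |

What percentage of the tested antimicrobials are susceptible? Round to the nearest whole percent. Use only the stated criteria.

17%

Clarithromycin (256 μg/mL) ≥ 64 μg/mL ⇒ Resistant
Amikacin: 4 μg/mL is = 4 μg/mL — Intermediate
Chloramphenicol (11 mm) ≤ 16 mm — resistant
Doxycycline: 22 mm is ≤ 25 mm ⇒ Resistant
Nitrofurantoin 0.12 μg/mL: ≤ 0.12 μg/mL — S
Ampicillin: 20 mm is in 18–20 mm — intermediate
Susceptible: 1/6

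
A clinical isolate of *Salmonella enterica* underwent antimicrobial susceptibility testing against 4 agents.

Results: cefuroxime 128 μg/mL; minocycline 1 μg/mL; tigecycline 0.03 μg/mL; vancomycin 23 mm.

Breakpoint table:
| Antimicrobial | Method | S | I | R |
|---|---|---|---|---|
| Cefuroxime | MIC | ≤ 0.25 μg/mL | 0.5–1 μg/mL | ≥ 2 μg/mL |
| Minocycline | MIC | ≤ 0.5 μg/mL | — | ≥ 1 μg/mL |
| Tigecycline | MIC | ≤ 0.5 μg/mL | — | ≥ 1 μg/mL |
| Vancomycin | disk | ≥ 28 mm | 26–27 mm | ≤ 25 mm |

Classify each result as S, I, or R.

Cefuroxime: 128 μg/mL is ≥ 2 μg/mL → Resistant
Minocycline: 1 μg/mL is ≥ 1 μg/mL ⇒ resistant
Tigecycline: 0.03 μg/mL is ≤ 0.5 μg/mL ⇒ Susceptible
Vancomycin: 23 mm is ≤ 25 mm ⇒ Resistant

R, R, S, R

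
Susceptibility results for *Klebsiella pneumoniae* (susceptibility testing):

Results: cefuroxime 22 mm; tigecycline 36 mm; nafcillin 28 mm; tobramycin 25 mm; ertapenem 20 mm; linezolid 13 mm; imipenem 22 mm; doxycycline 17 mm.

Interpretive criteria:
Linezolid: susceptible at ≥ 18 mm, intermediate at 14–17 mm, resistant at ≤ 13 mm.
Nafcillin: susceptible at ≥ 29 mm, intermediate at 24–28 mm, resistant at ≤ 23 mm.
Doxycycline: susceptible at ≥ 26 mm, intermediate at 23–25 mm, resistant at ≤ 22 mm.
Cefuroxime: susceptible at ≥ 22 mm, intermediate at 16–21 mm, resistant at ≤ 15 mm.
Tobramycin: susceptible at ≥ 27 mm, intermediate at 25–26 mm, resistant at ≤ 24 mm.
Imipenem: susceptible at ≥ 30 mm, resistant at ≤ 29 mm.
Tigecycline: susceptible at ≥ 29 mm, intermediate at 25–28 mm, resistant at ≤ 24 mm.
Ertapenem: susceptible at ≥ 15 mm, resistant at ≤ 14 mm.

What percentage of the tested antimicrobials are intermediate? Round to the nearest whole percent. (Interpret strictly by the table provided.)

Cefuroxime 22 mm: ≥ 22 mm — S
Tigecycline: 36 mm is ≥ 29 mm ⇒ susceptible
Nafcillin (28 mm) in 24–28 mm — intermediate
Tobramycin (25 mm) in 25–26 mm → intermediate
Ertapenem (20 mm) ≥ 15 mm ⇒ S
Linezolid: 13 mm is ≤ 13 mm → R
Imipenem (22 mm) ≤ 29 mm — Resistant
Doxycycline: 17 mm is ≤ 22 mm — Resistant
Intermediate: 2/8

25%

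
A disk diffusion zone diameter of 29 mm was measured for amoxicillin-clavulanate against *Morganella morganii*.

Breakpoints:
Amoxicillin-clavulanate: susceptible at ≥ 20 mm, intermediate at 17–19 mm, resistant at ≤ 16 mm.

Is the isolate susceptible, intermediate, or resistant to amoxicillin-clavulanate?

Amoxicillin-clavulanate: 29 mm is ≥ 20 mm — Susceptible

S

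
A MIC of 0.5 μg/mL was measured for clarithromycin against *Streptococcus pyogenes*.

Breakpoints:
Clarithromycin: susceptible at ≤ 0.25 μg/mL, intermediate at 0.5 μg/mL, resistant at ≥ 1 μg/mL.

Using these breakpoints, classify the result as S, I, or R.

I

Clarithromycin 0.5 μg/mL: = 0.5 μg/mL — I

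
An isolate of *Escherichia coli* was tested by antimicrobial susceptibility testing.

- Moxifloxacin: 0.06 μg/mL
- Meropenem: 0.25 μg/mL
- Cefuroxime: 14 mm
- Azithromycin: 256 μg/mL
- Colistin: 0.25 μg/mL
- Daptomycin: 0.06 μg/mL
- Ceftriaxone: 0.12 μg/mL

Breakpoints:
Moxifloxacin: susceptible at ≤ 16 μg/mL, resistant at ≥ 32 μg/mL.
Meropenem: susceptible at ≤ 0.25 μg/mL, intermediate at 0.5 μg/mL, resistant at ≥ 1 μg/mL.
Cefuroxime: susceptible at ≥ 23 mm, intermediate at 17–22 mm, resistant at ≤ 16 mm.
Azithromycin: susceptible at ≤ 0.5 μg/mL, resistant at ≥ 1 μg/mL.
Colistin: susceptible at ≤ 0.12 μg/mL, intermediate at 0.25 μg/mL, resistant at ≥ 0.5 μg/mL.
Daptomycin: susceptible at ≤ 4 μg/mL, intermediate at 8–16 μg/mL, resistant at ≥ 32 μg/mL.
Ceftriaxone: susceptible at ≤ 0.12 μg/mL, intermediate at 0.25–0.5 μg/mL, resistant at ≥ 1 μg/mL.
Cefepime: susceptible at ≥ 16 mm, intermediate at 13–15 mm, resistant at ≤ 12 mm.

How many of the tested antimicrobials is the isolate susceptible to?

Moxifloxacin: 0.06 μg/mL is ≤ 16 μg/mL → S
Meropenem (0.25 μg/mL) ≤ 0.25 μg/mL — S
Cefuroxime: 14 mm is ≤ 16 mm → resistant
Azithromycin: 256 μg/mL is ≥ 1 μg/mL → resistant
Colistin 0.25 μg/mL: = 0.25 μg/mL — I
Daptomycin 0.06 μg/mL: ≤ 4 μg/mL → S
Ceftriaxone 0.12 μg/mL: ≤ 0.12 μg/mL ⇒ Susceptible
Susceptible: 4

4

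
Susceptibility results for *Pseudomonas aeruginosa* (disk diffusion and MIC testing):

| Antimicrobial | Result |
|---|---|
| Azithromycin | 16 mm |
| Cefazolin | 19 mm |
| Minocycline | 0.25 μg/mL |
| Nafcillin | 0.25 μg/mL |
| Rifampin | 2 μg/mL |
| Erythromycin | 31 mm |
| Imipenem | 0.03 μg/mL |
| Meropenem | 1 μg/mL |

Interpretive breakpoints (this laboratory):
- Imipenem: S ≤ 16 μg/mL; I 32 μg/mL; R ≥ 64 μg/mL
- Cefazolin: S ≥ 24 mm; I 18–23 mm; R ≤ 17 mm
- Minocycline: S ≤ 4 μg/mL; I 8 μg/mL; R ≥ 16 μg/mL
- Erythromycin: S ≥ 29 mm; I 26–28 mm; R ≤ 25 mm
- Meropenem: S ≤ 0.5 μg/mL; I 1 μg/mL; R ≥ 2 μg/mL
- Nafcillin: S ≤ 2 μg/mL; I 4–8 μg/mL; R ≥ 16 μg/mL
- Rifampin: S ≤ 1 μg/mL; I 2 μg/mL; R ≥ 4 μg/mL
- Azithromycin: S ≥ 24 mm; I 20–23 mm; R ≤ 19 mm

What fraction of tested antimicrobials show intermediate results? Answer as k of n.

Azithromycin: 16 mm is ≤ 19 mm ⇒ Resistant
Cefazolin: 19 mm is in 18–23 mm → intermediate
Minocycline (0.25 μg/mL) ≤ 4 μg/mL — susceptible
Nafcillin (0.25 μg/mL) ≤ 2 μg/mL → Susceptible
Rifampin: 2 μg/mL is = 2 μg/mL — Intermediate
Erythromycin (31 mm) ≥ 29 mm → susceptible
Imipenem (0.03 μg/mL) ≤ 16 μg/mL ⇒ S
Meropenem 1 μg/mL: = 1 μg/mL → I
Intermediate: 3/8

3 of 8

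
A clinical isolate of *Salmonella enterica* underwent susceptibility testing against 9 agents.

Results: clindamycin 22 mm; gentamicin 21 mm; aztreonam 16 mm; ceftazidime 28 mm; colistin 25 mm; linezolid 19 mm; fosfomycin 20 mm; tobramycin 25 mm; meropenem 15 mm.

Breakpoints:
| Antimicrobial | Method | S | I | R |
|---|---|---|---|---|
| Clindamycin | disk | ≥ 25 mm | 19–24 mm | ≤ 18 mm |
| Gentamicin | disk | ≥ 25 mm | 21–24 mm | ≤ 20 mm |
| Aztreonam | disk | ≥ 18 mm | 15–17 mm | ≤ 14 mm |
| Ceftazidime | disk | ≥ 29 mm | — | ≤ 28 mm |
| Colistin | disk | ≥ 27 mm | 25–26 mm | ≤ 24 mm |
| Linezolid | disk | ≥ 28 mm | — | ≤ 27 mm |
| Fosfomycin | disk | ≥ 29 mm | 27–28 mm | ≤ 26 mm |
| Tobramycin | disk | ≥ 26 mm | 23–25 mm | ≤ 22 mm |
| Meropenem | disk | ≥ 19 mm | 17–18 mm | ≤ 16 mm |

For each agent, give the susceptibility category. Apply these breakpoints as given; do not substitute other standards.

Clindamycin 22 mm: in 19–24 mm → Intermediate
Gentamicin (21 mm) in 21–24 mm ⇒ I
Aztreonam: 16 mm is in 15–17 mm ⇒ Intermediate
Ceftazidime 28 mm: ≤ 28 mm — R
Colistin: 25 mm is in 25–26 mm ⇒ I
Linezolid: 19 mm is ≤ 27 mm — resistant
Fosfomycin: 20 mm is ≤ 26 mm — Resistant
Tobramycin: 25 mm is in 23–25 mm ⇒ intermediate
Meropenem (15 mm) ≤ 16 mm ⇒ Resistant

I, I, I, R, I, R, R, I, R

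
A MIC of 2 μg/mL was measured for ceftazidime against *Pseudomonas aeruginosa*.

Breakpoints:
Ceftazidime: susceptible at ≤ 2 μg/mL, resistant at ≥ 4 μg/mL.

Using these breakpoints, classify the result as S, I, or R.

S

Ceftazidime (2 μg/mL) ≤ 2 μg/mL ⇒ susceptible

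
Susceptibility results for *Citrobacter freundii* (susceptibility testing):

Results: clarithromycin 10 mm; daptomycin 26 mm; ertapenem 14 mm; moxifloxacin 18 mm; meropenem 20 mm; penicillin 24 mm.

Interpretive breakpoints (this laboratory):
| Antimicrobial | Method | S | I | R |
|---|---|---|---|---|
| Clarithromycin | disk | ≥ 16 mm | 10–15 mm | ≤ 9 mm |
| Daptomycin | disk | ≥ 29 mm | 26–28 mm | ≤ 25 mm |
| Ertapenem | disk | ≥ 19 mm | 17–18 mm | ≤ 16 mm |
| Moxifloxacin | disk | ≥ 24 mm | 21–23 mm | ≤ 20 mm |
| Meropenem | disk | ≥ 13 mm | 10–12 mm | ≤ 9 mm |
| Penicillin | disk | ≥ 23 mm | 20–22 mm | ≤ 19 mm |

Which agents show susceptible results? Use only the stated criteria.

meropenem, penicillin

Clarithromycin: 10 mm is in 10–15 mm → Intermediate
Daptomycin (26 mm) in 26–28 mm — intermediate
Ertapenem (14 mm) ≤ 16 mm ⇒ resistant
Moxifloxacin 18 mm: ≤ 20 mm ⇒ R
Meropenem 20 mm: ≥ 13 mm — susceptible
Penicillin: 24 mm is ≥ 23 mm → susceptible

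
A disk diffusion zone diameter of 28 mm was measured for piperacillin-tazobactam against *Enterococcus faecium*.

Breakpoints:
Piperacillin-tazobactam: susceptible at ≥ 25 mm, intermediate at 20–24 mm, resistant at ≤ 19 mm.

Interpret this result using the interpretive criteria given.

Susceptible

Piperacillin-tazobactam: 28 mm is ≥ 25 mm ⇒ Susceptible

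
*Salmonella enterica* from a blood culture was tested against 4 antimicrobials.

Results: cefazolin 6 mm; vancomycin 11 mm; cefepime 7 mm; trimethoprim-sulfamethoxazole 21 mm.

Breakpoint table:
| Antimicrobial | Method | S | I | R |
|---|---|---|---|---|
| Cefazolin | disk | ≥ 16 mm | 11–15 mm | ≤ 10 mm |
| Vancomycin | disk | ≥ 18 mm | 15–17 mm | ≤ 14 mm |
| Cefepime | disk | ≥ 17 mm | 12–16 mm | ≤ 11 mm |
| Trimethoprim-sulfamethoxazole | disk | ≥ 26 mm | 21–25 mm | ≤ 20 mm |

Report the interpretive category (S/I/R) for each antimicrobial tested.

Cefazolin: 6 mm is ≤ 10 mm → resistant
Vancomycin (11 mm) ≤ 14 mm ⇒ R
Cefepime 7 mm: ≤ 11 mm ⇒ Resistant
Trimethoprim-sulfamethoxazole: 21 mm is in 21–25 mm ⇒ intermediate

R, R, R, I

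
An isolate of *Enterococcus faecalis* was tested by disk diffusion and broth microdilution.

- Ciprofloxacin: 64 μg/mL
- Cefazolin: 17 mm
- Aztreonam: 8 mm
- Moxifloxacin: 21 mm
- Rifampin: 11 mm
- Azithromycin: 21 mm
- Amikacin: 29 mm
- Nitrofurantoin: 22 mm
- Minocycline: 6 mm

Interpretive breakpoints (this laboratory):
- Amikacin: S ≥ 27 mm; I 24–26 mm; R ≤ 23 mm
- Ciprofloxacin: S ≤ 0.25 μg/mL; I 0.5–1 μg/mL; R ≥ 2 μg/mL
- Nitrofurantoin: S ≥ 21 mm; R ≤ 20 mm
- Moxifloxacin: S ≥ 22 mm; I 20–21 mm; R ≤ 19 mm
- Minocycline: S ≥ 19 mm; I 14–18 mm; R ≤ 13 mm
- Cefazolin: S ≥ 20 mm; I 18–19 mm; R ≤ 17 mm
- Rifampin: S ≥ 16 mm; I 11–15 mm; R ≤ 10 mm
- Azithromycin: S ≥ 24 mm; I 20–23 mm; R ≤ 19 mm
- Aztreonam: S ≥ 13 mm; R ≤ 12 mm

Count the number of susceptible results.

2

Ciprofloxacin 64 μg/mL: ≥ 2 μg/mL ⇒ R
Cefazolin (17 mm) ≤ 17 mm — Resistant
Aztreonam: 8 mm is ≤ 12 mm ⇒ Resistant
Moxifloxacin: 21 mm is in 20–21 mm → I
Rifampin (11 mm) in 11–15 mm ⇒ Intermediate
Azithromycin: 21 mm is in 20–23 mm — intermediate
Amikacin: 29 mm is ≥ 27 mm ⇒ S
Nitrofurantoin: 22 mm is ≥ 21 mm ⇒ S
Minocycline: 6 mm is ≤ 13 mm ⇒ Resistant
Susceptible: 2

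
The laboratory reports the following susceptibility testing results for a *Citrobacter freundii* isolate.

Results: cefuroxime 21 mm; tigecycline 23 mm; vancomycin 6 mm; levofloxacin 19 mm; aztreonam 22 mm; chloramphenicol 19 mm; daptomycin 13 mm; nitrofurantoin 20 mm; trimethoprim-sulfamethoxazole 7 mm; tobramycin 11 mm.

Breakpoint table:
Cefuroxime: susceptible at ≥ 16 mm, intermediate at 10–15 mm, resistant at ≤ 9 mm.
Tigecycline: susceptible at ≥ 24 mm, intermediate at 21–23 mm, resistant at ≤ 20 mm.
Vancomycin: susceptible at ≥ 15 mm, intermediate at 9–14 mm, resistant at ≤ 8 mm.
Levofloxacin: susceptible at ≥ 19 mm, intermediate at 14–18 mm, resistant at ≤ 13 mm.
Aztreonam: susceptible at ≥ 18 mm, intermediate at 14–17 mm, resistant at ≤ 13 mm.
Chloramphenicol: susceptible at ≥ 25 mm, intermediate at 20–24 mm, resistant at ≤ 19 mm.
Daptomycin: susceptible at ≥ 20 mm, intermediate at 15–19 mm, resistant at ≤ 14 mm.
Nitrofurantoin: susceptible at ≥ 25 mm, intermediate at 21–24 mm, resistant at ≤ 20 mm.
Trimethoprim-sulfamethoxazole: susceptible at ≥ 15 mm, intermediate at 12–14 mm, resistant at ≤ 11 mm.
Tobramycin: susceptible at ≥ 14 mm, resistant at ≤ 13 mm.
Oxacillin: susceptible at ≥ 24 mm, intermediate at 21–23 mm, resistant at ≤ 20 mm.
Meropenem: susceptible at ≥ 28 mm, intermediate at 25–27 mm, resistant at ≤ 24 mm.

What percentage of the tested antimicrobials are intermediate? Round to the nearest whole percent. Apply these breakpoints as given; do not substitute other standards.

Cefuroxime (21 mm) ≥ 16 mm → Susceptible
Tigecycline: 23 mm is in 21–23 mm — Intermediate
Vancomycin: 6 mm is ≤ 8 mm — Resistant
Levofloxacin: 19 mm is ≥ 19 mm ⇒ S
Aztreonam 22 mm: ≥ 18 mm ⇒ susceptible
Chloramphenicol 19 mm: ≤ 19 mm — R
Daptomycin: 13 mm is ≤ 14 mm — Resistant
Nitrofurantoin (20 mm) ≤ 20 mm ⇒ resistant
Trimethoprim-sulfamethoxazole: 7 mm is ≤ 11 mm — resistant
Tobramycin 11 mm: ≤ 13 mm ⇒ resistant
Intermediate: 1/10

10%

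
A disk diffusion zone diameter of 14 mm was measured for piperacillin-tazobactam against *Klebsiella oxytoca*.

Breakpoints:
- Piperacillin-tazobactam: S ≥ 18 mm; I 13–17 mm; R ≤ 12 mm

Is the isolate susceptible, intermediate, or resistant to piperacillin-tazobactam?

I

Piperacillin-tazobactam: 14 mm is in 13–17 mm → I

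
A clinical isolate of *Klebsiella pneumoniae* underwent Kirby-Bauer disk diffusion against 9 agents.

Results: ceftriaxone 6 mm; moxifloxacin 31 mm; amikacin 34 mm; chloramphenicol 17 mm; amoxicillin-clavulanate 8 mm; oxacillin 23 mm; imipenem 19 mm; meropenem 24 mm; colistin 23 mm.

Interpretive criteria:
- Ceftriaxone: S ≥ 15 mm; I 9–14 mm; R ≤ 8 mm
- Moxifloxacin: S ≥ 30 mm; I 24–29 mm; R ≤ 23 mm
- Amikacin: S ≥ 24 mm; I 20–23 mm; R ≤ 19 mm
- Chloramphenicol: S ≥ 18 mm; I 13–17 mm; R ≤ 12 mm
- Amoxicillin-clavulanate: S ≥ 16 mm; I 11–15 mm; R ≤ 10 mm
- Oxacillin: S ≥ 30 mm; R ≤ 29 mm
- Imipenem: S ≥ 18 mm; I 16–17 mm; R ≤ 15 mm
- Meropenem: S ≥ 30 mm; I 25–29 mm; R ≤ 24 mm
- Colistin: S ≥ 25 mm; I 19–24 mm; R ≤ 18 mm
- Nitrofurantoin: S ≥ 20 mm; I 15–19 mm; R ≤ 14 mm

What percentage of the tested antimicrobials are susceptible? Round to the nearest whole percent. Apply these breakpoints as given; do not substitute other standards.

Ceftriaxone (6 mm) ≤ 8 mm — resistant
Moxifloxacin 31 mm: ≥ 30 mm → S
Amikacin 34 mm: ≥ 24 mm ⇒ Susceptible
Chloramphenicol (17 mm) in 13–17 mm ⇒ Intermediate
Amoxicillin-clavulanate (8 mm) ≤ 10 mm ⇒ R
Oxacillin 23 mm: ≤ 29 mm → resistant
Imipenem: 19 mm is ≥ 18 mm — S
Meropenem: 24 mm is ≤ 24 mm → resistant
Colistin 23 mm: in 19–24 mm ⇒ I
Susceptible: 3/9

33%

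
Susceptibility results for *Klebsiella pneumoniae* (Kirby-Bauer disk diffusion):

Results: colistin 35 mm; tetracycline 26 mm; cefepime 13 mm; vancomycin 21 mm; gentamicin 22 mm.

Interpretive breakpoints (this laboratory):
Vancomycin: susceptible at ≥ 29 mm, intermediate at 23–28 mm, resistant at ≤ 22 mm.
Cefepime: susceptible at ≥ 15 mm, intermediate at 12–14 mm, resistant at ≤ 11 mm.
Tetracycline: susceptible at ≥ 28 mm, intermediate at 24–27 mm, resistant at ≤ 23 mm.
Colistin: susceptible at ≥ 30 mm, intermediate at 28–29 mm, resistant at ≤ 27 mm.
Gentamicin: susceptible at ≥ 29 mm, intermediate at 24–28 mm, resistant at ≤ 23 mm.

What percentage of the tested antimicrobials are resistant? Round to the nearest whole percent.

Colistin (35 mm) ≥ 30 mm ⇒ Susceptible
Tetracycline: 26 mm is in 24–27 mm — intermediate
Cefepime (13 mm) in 12–14 mm — intermediate
Vancomycin: 21 mm is ≤ 22 mm ⇒ Resistant
Gentamicin 22 mm: ≤ 23 mm — Resistant
Resistant: 2/5

40%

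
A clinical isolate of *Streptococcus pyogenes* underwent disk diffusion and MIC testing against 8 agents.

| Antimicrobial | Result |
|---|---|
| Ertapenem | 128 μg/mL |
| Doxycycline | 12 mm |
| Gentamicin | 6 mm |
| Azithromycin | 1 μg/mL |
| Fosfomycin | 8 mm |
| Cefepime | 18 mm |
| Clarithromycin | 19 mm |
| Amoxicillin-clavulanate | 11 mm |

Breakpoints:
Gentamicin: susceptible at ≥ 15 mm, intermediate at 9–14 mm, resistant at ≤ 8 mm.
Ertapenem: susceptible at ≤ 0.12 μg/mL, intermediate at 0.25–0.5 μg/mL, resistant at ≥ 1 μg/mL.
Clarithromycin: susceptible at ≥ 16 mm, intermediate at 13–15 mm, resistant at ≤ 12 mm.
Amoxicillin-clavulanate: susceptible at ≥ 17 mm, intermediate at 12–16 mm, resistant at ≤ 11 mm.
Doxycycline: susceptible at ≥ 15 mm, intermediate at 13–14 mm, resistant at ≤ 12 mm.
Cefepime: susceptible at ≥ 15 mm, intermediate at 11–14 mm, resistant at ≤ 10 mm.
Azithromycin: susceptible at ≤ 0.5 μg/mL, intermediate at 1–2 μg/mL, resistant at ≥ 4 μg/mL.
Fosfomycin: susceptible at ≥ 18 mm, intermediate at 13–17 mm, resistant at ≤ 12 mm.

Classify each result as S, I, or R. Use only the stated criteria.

Ertapenem (128 μg/mL) ≥ 1 μg/mL ⇒ R
Doxycycline: 12 mm is ≤ 12 mm — R
Gentamicin: 6 mm is ≤ 8 mm ⇒ R
Azithromycin (1 μg/mL) in 1–2 μg/mL ⇒ Intermediate
Fosfomycin 8 mm: ≤ 12 mm ⇒ Resistant
Cefepime: 18 mm is ≥ 15 mm → Susceptible
Clarithromycin 19 mm: ≥ 16 mm — susceptible
Amoxicillin-clavulanate 11 mm: ≤ 11 mm ⇒ resistant

R, R, R, I, R, S, S, R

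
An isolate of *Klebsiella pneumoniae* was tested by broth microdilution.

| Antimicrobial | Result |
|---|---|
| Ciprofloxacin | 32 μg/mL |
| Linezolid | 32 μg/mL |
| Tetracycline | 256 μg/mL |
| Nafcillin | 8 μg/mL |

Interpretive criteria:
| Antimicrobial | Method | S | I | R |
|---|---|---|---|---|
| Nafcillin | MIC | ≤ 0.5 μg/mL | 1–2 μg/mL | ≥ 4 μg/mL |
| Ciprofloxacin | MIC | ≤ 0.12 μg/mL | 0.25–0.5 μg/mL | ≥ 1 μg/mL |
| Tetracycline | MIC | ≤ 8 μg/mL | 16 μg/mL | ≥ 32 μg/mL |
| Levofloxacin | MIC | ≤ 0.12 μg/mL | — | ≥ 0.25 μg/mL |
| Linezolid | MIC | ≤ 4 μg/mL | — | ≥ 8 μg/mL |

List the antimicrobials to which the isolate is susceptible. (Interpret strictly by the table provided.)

Ciprofloxacin (32 μg/mL) ≥ 1 μg/mL ⇒ Resistant
Linezolid 32 μg/mL: ≥ 8 μg/mL — R
Tetracycline (256 μg/mL) ≥ 32 μg/mL → resistant
Nafcillin 8 μg/mL: ≥ 4 μg/mL ⇒ R

none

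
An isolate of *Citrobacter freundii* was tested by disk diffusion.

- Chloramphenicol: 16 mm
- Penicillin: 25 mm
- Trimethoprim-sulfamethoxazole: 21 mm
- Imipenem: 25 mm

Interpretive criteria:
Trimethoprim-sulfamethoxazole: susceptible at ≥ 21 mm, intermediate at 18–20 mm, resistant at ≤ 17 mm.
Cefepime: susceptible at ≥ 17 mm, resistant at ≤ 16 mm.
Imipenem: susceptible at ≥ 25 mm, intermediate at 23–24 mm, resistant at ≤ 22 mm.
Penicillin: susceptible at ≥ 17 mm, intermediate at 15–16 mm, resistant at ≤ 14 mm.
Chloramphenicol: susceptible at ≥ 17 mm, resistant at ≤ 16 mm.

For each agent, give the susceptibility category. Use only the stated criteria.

Chloramphenicol 16 mm: ≤ 16 mm — Resistant
Penicillin: 25 mm is ≥ 17 mm ⇒ Susceptible
Trimethoprim-sulfamethoxazole (21 mm) ≥ 21 mm → susceptible
Imipenem (25 mm) ≥ 25 mm → S

R, S, S, S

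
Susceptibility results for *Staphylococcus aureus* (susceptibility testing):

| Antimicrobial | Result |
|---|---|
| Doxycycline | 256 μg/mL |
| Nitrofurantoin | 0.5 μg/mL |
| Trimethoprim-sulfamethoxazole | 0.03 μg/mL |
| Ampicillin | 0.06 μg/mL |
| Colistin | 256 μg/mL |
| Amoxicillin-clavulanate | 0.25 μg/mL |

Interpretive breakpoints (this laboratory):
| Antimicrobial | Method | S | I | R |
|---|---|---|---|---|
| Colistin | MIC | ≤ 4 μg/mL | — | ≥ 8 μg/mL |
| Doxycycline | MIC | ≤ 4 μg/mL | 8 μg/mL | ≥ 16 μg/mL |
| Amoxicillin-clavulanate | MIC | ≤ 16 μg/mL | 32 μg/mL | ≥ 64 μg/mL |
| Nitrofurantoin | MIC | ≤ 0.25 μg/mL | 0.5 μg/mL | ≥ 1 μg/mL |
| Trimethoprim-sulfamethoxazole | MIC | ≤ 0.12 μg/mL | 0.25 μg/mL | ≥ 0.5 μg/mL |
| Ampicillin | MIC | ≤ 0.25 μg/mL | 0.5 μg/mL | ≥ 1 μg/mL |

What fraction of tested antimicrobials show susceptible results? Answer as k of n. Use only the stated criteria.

3 of 6

Doxycycline 256 μg/mL: ≥ 16 μg/mL → resistant
Nitrofurantoin: 0.5 μg/mL is = 0.5 μg/mL ⇒ Intermediate
Trimethoprim-sulfamethoxazole: 0.03 μg/mL is ≤ 0.12 μg/mL — susceptible
Ampicillin (0.06 μg/mL) ≤ 0.25 μg/mL ⇒ S
Colistin (256 μg/mL) ≥ 8 μg/mL — resistant
Amoxicillin-clavulanate 0.25 μg/mL: ≤ 16 μg/mL → S
Susceptible: 3/6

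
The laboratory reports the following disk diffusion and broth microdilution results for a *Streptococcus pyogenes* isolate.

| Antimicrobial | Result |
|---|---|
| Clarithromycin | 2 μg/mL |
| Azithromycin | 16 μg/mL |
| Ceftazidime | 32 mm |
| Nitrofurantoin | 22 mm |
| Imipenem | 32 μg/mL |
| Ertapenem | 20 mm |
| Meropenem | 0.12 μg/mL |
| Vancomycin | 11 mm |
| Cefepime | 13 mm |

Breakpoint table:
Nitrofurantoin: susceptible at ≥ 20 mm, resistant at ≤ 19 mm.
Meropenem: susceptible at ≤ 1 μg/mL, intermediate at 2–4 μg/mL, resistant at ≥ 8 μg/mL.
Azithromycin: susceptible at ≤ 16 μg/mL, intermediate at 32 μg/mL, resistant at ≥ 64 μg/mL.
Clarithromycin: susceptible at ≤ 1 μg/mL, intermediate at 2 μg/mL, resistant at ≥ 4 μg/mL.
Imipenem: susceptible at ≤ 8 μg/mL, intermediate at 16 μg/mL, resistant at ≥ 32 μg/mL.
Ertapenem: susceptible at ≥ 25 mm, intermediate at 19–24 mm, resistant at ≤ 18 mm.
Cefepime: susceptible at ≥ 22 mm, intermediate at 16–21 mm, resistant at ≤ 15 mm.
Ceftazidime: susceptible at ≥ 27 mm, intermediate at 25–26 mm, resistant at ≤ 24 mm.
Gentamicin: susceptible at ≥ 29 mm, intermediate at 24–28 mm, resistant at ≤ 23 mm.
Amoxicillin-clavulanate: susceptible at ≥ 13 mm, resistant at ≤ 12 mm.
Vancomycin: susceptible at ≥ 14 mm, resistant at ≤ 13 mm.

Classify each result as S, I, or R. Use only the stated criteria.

Clarithromycin (2 μg/mL) = 2 μg/mL → I
Azithromycin: 16 μg/mL is ≤ 16 μg/mL → S
Ceftazidime (32 mm) ≥ 27 mm ⇒ Susceptible
Nitrofurantoin (22 mm) ≥ 20 mm — S
Imipenem: 32 μg/mL is ≥ 32 μg/mL → resistant
Ertapenem 20 mm: in 19–24 mm ⇒ I
Meropenem: 0.12 μg/mL is ≤ 1 μg/mL — Susceptible
Vancomycin (11 mm) ≤ 13 mm → R
Cefepime: 13 mm is ≤ 15 mm → resistant

I, S, S, S, R, I, S, R, R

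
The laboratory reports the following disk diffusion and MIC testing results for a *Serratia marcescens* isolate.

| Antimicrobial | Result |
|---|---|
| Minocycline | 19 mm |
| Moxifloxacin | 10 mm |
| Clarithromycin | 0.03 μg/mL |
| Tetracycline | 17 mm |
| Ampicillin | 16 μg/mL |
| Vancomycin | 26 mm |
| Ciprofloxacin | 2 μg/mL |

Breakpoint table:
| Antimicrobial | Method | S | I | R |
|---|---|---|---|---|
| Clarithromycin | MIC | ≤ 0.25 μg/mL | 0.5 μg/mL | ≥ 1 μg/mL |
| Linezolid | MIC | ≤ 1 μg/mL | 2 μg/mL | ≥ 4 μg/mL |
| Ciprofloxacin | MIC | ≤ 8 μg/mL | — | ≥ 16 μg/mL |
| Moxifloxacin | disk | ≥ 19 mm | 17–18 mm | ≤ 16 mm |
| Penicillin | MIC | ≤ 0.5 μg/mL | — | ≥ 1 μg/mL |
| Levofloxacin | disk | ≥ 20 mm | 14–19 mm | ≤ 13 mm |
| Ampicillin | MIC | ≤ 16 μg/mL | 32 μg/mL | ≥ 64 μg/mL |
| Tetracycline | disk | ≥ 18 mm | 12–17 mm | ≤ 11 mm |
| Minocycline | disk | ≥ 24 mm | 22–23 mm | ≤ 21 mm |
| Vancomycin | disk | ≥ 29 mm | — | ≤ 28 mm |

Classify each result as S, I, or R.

Minocycline (19 mm) ≤ 21 mm ⇒ resistant
Moxifloxacin 10 mm: ≤ 16 mm — resistant
Clarithromycin 0.03 μg/mL: ≤ 0.25 μg/mL — S
Tetracycline: 17 mm is in 12–17 mm → intermediate
Ampicillin 16 μg/mL: ≤ 16 μg/mL — Susceptible
Vancomycin 26 mm: ≤ 28 mm ⇒ resistant
Ciprofloxacin 2 μg/mL: ≤ 8 μg/mL → S

R, R, S, I, S, R, S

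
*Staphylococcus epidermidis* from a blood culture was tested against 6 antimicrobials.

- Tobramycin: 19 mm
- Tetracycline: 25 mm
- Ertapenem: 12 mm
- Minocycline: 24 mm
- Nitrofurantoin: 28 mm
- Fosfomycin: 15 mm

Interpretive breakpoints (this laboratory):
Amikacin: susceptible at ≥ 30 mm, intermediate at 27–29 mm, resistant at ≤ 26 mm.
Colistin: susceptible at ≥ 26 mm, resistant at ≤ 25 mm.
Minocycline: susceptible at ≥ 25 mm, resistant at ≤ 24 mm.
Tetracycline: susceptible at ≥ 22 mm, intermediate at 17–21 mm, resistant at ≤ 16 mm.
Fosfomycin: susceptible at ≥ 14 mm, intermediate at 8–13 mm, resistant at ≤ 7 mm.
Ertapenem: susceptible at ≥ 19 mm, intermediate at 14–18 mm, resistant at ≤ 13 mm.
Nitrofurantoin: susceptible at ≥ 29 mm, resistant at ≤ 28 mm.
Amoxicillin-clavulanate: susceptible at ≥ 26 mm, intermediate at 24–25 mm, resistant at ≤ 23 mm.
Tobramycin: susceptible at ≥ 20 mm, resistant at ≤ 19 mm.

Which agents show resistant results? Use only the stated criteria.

tobramycin, ertapenem, minocycline, nitrofurantoin

Tobramycin (19 mm) ≤ 19 mm ⇒ R
Tetracycline: 25 mm is ≥ 22 mm ⇒ Susceptible
Ertapenem 12 mm: ≤ 13 mm ⇒ Resistant
Minocycline 24 mm: ≤ 24 mm — Resistant
Nitrofurantoin 28 mm: ≤ 28 mm ⇒ resistant
Fosfomycin 15 mm: ≥ 14 mm — S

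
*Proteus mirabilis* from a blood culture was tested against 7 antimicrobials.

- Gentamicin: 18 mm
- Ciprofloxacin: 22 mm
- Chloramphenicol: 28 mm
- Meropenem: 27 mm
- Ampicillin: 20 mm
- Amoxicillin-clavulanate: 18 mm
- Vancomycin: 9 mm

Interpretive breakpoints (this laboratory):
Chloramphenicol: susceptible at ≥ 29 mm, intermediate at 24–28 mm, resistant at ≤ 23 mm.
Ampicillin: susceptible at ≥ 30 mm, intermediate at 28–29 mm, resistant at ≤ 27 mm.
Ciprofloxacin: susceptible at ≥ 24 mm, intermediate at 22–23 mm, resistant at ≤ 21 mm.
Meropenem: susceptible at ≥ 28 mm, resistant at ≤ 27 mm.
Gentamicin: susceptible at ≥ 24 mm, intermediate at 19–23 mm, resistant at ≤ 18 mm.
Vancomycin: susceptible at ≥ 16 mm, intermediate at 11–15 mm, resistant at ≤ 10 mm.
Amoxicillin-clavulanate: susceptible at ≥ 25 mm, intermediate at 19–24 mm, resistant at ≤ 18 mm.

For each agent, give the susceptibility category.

Gentamicin: 18 mm is ≤ 18 mm → R
Ciprofloxacin: 22 mm is in 22–23 mm → Intermediate
Chloramphenicol (28 mm) in 24–28 mm ⇒ I
Meropenem: 27 mm is ≤ 27 mm — Resistant
Ampicillin (20 mm) ≤ 27 mm → resistant
Amoxicillin-clavulanate: 18 mm is ≤ 18 mm — resistant
Vancomycin (9 mm) ≤ 10 mm → Resistant

R, I, I, R, R, R, R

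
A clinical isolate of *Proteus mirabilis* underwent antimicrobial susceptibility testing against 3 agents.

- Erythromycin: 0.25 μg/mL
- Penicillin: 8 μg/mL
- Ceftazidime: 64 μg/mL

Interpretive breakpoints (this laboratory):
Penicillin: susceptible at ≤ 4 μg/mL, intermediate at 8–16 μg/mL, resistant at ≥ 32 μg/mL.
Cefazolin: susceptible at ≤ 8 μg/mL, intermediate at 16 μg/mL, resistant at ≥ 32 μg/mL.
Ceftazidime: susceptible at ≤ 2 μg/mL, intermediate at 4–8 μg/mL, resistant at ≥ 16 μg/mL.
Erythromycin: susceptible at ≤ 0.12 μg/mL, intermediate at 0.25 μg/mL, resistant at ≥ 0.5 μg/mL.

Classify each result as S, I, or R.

Erythromycin 0.25 μg/mL: = 0.25 μg/mL — I
Penicillin (8 μg/mL) in 8–16 μg/mL — I
Ceftazidime 64 μg/mL: ≥ 16 μg/mL → Resistant

I, I, R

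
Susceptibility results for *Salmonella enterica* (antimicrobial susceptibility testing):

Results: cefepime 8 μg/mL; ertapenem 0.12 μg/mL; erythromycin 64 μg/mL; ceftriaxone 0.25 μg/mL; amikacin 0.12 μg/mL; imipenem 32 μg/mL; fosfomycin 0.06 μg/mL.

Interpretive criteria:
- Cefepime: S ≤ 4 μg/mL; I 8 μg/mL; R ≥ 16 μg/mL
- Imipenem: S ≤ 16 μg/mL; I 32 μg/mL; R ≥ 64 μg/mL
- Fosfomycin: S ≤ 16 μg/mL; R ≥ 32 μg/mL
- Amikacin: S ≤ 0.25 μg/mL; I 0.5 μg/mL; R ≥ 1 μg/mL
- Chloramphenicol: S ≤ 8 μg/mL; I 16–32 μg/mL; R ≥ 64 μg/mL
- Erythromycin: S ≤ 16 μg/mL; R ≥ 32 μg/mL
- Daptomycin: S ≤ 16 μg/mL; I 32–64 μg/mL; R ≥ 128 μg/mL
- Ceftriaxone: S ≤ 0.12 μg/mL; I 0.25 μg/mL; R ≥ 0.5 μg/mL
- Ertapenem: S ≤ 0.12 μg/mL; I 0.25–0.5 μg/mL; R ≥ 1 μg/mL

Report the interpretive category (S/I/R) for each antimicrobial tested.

Cefepime: 8 μg/mL is = 8 μg/mL ⇒ I
Ertapenem 0.12 μg/mL: ≤ 0.12 μg/mL → S
Erythromycin 64 μg/mL: ≥ 32 μg/mL ⇒ R
Ceftriaxone: 0.25 μg/mL is = 0.25 μg/mL → Intermediate
Amikacin: 0.12 μg/mL is ≤ 0.25 μg/mL ⇒ susceptible
Imipenem: 32 μg/mL is = 32 μg/mL — intermediate
Fosfomycin: 0.06 μg/mL is ≤ 16 μg/mL ⇒ Susceptible

I, S, R, I, S, I, S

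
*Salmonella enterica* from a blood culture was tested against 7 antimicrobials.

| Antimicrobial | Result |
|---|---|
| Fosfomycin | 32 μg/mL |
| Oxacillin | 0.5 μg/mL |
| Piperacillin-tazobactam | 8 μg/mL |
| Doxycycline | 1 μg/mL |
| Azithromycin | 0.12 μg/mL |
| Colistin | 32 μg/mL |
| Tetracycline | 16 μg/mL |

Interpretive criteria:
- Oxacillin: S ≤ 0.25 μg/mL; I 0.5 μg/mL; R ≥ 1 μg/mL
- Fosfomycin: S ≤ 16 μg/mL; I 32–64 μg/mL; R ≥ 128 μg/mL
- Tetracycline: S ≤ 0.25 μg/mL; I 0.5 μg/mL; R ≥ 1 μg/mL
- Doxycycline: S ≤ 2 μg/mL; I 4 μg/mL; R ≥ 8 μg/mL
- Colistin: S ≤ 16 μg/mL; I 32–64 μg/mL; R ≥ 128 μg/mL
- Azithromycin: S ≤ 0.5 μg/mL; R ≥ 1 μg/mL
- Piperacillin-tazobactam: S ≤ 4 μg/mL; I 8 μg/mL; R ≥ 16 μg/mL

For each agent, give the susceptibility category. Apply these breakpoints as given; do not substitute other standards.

I, I, I, S, S, I, R

Fosfomycin 32 μg/mL: in 32–64 μg/mL → Intermediate
Oxacillin 0.5 μg/mL: = 0.5 μg/mL — I
Piperacillin-tazobactam: 8 μg/mL is = 8 μg/mL ⇒ Intermediate
Doxycycline: 1 μg/mL is ≤ 2 μg/mL ⇒ Susceptible
Azithromycin 0.12 μg/mL: ≤ 0.5 μg/mL → S
Colistin: 32 μg/mL is in 32–64 μg/mL ⇒ intermediate
Tetracycline: 16 μg/mL is ≥ 1 μg/mL ⇒ resistant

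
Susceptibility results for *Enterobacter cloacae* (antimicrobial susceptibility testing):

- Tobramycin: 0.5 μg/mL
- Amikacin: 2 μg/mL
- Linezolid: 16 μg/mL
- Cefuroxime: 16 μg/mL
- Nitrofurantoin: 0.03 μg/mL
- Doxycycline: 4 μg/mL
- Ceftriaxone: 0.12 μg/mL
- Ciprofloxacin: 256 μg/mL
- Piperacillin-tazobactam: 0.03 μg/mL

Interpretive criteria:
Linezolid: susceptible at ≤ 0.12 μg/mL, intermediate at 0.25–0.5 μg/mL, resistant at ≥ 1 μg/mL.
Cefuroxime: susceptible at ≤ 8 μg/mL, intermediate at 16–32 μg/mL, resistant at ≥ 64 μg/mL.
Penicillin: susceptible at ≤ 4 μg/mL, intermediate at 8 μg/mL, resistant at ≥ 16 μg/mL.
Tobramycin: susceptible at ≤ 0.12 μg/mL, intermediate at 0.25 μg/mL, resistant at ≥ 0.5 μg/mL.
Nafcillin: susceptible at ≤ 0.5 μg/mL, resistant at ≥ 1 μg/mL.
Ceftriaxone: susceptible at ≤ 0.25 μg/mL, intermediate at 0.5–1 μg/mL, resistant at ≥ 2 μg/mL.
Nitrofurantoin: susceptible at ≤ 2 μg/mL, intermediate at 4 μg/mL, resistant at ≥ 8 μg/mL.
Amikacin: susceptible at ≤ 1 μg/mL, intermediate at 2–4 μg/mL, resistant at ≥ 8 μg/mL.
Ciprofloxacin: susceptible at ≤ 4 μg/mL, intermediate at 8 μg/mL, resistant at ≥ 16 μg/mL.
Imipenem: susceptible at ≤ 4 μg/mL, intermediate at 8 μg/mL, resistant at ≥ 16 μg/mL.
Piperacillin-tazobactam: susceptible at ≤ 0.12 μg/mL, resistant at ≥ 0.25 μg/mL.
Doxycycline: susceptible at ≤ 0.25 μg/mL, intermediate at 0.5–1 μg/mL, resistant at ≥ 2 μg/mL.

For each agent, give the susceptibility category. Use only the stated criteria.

R, I, R, I, S, R, S, R, S

Tobramycin: 0.5 μg/mL is ≥ 0.5 μg/mL → Resistant
Amikacin: 2 μg/mL is in 2–4 μg/mL ⇒ Intermediate
Linezolid (16 μg/mL) ≥ 1 μg/mL — resistant
Cefuroxime 16 μg/mL: in 16–32 μg/mL — intermediate
Nitrofurantoin 0.03 μg/mL: ≤ 2 μg/mL — susceptible
Doxycycline: 4 μg/mL is ≥ 2 μg/mL → resistant
Ceftriaxone (0.12 μg/mL) ≤ 0.25 μg/mL — susceptible
Ciprofloxacin 256 μg/mL: ≥ 16 μg/mL — R
Piperacillin-tazobactam: 0.03 μg/mL is ≤ 0.12 μg/mL — Susceptible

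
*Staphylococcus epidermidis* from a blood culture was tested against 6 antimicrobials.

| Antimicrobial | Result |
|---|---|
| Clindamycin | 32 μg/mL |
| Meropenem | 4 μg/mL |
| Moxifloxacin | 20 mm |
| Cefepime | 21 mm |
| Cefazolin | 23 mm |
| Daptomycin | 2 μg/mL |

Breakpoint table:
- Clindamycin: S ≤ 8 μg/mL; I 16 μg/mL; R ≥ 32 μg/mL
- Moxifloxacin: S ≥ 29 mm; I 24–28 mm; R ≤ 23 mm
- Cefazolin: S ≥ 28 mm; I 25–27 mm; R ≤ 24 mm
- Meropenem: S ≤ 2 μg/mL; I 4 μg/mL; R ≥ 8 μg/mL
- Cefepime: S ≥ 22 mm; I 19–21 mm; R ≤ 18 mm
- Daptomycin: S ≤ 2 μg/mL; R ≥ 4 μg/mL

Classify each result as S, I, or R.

R, I, R, I, R, S

Clindamycin 32 μg/mL: ≥ 32 μg/mL — Resistant
Meropenem: 4 μg/mL is = 4 μg/mL — intermediate
Moxifloxacin 20 mm: ≤ 23 mm ⇒ Resistant
Cefepime (21 mm) in 19–21 mm ⇒ intermediate
Cefazolin 23 mm: ≤ 24 mm — R
Daptomycin 2 μg/mL: ≤ 2 μg/mL — susceptible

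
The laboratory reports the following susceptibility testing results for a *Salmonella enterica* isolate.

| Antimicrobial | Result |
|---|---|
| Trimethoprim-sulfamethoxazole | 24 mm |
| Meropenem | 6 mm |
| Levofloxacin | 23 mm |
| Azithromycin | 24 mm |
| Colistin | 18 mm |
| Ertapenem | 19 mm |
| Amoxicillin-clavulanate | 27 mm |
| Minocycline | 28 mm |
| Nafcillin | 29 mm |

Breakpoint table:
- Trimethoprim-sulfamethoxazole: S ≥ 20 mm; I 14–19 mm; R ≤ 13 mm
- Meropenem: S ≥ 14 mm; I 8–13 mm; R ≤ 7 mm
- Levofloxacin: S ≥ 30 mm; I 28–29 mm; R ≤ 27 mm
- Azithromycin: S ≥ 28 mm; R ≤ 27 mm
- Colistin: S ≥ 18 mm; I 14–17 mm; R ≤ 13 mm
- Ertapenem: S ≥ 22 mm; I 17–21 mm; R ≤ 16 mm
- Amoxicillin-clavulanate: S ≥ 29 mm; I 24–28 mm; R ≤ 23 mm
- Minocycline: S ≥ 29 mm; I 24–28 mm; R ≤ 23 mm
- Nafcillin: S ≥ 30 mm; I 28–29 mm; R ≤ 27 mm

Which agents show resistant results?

Trimethoprim-sulfamethoxazole: 24 mm is ≥ 20 mm → susceptible
Meropenem (6 mm) ≤ 7 mm ⇒ R
Levofloxacin (23 mm) ≤ 27 mm ⇒ R
Azithromycin 24 mm: ≤ 27 mm — Resistant
Colistin: 18 mm is ≥ 18 mm — susceptible
Ertapenem (19 mm) in 17–21 mm ⇒ Intermediate
Amoxicillin-clavulanate (27 mm) in 24–28 mm — intermediate
Minocycline 28 mm: in 24–28 mm ⇒ Intermediate
Nafcillin 29 mm: in 28–29 mm → I

meropenem, levofloxacin, azithromycin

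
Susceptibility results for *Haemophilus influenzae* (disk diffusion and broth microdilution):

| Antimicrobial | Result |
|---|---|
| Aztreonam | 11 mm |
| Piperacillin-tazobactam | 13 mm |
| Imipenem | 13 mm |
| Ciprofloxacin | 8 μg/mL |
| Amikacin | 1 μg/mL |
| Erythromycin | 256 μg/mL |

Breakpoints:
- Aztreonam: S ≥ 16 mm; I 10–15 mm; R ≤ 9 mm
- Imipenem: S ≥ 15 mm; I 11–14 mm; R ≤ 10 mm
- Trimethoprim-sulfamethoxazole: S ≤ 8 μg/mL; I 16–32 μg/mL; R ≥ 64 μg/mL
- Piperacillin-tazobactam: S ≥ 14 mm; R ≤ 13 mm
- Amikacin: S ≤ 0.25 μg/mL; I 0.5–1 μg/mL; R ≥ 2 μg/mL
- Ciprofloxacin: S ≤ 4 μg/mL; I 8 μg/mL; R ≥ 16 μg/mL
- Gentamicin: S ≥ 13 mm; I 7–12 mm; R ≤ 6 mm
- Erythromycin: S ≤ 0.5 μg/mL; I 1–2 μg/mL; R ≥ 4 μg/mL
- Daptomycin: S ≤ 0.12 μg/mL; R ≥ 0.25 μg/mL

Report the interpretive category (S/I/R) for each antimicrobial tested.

Aztreonam 11 mm: in 10–15 mm — Intermediate
Piperacillin-tazobactam: 13 mm is ≤ 13 mm — R
Imipenem (13 mm) in 11–14 mm → Intermediate
Ciprofloxacin: 8 μg/mL is = 8 μg/mL ⇒ Intermediate
Amikacin 1 μg/mL: in 0.5–1 μg/mL ⇒ I
Erythromycin: 256 μg/mL is ≥ 4 μg/mL → R

I, R, I, I, I, R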